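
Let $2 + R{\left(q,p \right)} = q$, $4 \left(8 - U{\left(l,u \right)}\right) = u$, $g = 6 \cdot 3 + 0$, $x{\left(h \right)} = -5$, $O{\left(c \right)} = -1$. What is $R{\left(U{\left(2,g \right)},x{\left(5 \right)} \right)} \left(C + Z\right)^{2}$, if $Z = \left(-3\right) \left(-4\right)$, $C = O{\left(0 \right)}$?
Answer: $\frac{363}{2} \approx 181.5$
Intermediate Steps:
$C = -1$
$g = 18$ ($g = 18 + 0 = 18$)
$U{\left(l,u \right)} = 8 - \frac{u}{4}$
$R{\left(q,p \right)} = -2 + q$
$Z = 12$
$R{\left(U{\left(2,g \right)},x{\left(5 \right)} \right)} \left(C + Z\right)^{2} = \left(-2 + \left(8 - \frac{9}{2}\right)\right) \left(-1 + 12\right)^{2} = \left(-2 + \left(8 - \frac{9}{2}\right)\right) 11^{2} = \left(-2 + \frac{7}{2}\right) 121 = \frac{3}{2} \cdot 121 = \frac{363}{2}$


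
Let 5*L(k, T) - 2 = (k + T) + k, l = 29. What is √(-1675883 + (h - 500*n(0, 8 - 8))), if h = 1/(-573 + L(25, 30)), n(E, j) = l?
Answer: I*√108199725562/253 ≈ 1300.1*I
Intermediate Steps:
L(k, T) = ⅖ + T/5 + 2*k/5 (L(k, T) = ⅖ + ((k + T) + k)/5 = ⅖ + ((T + k) + k)/5 = ⅖ + (T + 2*k)/5 = ⅖ + (T/5 + 2*k/5) = ⅖ + T/5 + 2*k/5)
n(E, j) = 29
h = -5/2783 (h = 1/(-573 + (⅖ + (⅕)*30 + (⅖)*25)) = 1/(-573 + (⅖ + 6 + 10)) = 1/(-573 + 82/5) = 1/(-2783/5) = -5/2783 ≈ -0.0017966)
√(-1675883 + (h - 500*n(0, 8 - 8))) = √(-1675883 + (-5/2783 - 500*29)) = √(-1675883 + (-5/2783 - 14500)) = √(-1675883 - 40353505/2783) = √(-4704335894/2783) = I*√108199725562/253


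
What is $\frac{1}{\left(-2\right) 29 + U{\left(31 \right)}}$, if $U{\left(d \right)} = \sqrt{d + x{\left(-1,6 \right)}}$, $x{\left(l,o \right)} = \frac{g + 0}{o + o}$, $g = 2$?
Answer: $- \frac{348}{19997} - \frac{\sqrt{1122}}{19997} \approx -0.019078$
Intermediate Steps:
$x{\left(l,o \right)} = \frac{1}{o}$ ($x{\left(l,o \right)} = \frac{2 + 0}{o + o} = \frac{2}{2 o} = 2 \frac{1}{2 o} = \frac{1}{o}$)
$U{\left(d \right)} = \sqrt{\frac{1}{6} + d}$ ($U{\left(d \right)} = \sqrt{d + \frac{1}{6}} = \sqrt{\frac{1}{6} + d}$)
$\frac{1}{\left(-2\right) 29 + U{\left(31 \right)}} = \frac{1}{\left(-2\right) 29 + \frac{\sqrt{6 + 36 \cdot 31}}{6}} = \frac{1}{-58 + \frac{\sqrt{6 + 1116}}{6}} = \frac{1}{-58 + \frac{\sqrt{1122}}{6}}$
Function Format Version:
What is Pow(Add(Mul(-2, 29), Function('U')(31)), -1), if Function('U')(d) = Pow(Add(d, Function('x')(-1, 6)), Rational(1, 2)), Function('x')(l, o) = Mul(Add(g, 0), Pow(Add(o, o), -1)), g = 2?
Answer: Add(Rational(-348, 19997), Mul(Rational(-1, 19997), Pow(1122, Rational(1, 2)))) ≈ -0.019078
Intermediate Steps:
Function('x')(l, o) = Pow(o, -1) (Function('x')(l, o) = Mul(Add(2, 0), Pow(Add(o, o), -1)) = Mul(2, Pow(Mul(2, o), -1)) = Mul(2, Mul(Rational(1, 2), Pow(o, -1))) = Pow(o, -1))
Function('U')(d) = Pow(Add(Rational(1, 6), d), Rational(1, 2)) (Function('U')(d) = Pow(Add(d, Pow(6, -1)), Rational(1, 2)) = Pow(Add(d, Rational(1, 6)), Rational(1, 2)) = Pow(Add(Rational(1, 6), d), Rational(1, 2)))
Pow(Add(Mul(-2, 29), Function('U')(31)), -1) = Pow(Add(Mul(-2, 29), Mul(Rational(1, 6), Pow(Add(6, Mul(36, 31)), Rational(1, 2)))), -1) = Pow(Add(-58, Mul(Rational(1, 6), Pow(Add(6, 1116), Rational(1, 2)))), -1) = Pow(Add(-58, Mul(Rational(1, 6), Pow(1122, Rational(1, 2)))), -1)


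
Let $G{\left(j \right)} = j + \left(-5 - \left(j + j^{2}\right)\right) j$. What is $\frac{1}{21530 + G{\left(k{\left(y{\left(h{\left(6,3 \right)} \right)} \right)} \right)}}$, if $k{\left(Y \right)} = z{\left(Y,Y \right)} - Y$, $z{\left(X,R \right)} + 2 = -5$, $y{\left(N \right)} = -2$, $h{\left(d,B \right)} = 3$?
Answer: $\frac{1}{21650} \approx 4.6189 \cdot 10^{-5}$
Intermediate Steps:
$z{\left(X,R \right)} = -7$ ($z{\left(X,R \right)} = -2 - 5 = -7$)
$k{\left(Y \right)} = -7 - Y$
$G{\left(j \right)} = j + j \left(-5 - j - j^{2}\right)$ ($G{\left(j \right)} = j + \left(-5 - \left(j + j^{2}\right)\right) j = j + \left(-5 - j - j^{2}\right) j = j + j \left(-5 - j - j^{2}\right)$)
$\frac{1}{21530 + G{\left(k{\left(y{\left(h{\left(6,3 \right)} \right)} \right)} \right)}} = \frac{1}{21530 - \left(-7 - -2\right) \left(4 - 5 + \left(-7 - -2\right)^{2}\right)} = \frac{1}{21530 - \left(-7 + 2\right) \left(4 + \left(-7 + 2\right) + \left(-7 + 2\right)^{2}\right)} = \frac{1}{21530 - - 5 \left(4 - 5 + \left(-5\right)^{2}\right)} = \frac{1}{21530 - - 5 \left(4 - 5 + 25\right)} = \frac{1}{21530 - \left(-5\right) 24} = \frac{1}{21530 + 120} = \frac{1}{21650}$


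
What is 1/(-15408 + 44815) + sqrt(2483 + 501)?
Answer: 1/29407 + 2*sqrt(746) ≈ 54.626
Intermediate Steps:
1/(-15408 + 44815) + sqrt(2483 + 501) = 1/29407 + sqrt(2984) = 1/29407 + 2*sqrt(746)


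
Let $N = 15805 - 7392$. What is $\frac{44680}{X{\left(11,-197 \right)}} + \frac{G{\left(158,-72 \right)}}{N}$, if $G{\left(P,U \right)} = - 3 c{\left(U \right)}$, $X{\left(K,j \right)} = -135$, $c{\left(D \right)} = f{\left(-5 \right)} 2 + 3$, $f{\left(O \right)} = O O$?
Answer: $- \frac{75182861}{227151} \approx -330.98$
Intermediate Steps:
$f{\left(O \right)} = O^{2}$
$c{\left(D \right)} = 53$ ($c{\left(D \right)} = \left(-5\right)^{2} \cdot 2 + 3 = 25 \cdot 2 + 3 = 50 + 3 = 53$)
$N = 8413$ ($N = 15805 - 7392 = 8413$)
$G{\left(P,U \right)} = -159$ ($G{\left(P,U \right)} = \left(-3\right) 53 = -159$)
$\frac{44680}{X{\left(11,-197 \right)}} + \frac{G{\left(158,-72 \right)}}{N} = \frac{44680}{-135} - \frac{159}{8413} = 44680 \left(- \frac{1}{135}\right) - \frac{159}{8413} = - \frac{8936}{27} - \frac{159}{8413} = - \frac{75182861}{227151}$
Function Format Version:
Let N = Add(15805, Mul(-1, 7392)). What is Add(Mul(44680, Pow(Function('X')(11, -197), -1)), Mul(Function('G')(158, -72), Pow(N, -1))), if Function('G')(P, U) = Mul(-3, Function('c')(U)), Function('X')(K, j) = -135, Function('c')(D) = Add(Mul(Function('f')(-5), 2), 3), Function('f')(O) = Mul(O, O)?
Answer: Rational(-75182861, 227151) ≈ -330.98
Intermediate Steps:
Function('f')(O) = Pow(O, 2)
Function('c')(D) = 53 (Function('c')(D) = Add(Mul(Pow(-5, 2), 2), 3) = Add(Mul(25, 2), 3) = Add(50, 3) = 53)
N = 8413 (N = Add(15805, -7392) = 8413)
Function('G')(P, U) = -159 (Function('G')(P, U) = Mul(-3, 53) = -159)
Add(Mul(44680, Pow(Function('X')(11, -197), -1)), Mul(Function('G')(158, -72), Pow(N, -1))) = Add(Mul(44680, Pow(-135, -1)), Mul(-159, Pow(8413, -1))) = Add(Mul(44680, Rational(-1, 135)), Mul(-159, Rational(1, 8413))) = Add(Rational(-8936, 27), Rational(-159, 8413)) = Rational(-75182861, 227151)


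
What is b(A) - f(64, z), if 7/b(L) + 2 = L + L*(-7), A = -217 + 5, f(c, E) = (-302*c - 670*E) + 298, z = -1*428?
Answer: -340017093/1270 ≈ -2.6773e+5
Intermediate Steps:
z = -428
f(c, E) = 298 - 670*E - 302*c (f(c, E) = (-670*E - 302*c) + 298 = 298 - 670*E - 302*c)
A = -212
b(L) = 7/(-2 - 6*L) (b(L) = 7/(-2 + (L + L*(-7))) = 7/(-2 + (L - 7*L)) = 7/(-2 - 6*L))
b(A) - f(64, z) = -7/(2 + 6*(-212)) - (298 - 670*(-428) - 302*64) = -7/(2 - 1272) - (298 + 286760 - 19328) = -7/(-1270) - 1*267730 = -7*(-1/1270) - 267730 = 7/1270 - 267730 = -340017093/1270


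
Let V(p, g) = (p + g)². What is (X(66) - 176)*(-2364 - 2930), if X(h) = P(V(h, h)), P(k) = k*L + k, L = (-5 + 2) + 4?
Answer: -183553568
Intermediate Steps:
V(p, g) = (g + p)²
L = 1 (L = -3 + 4 = 1)
P(k) = 2*k (P(k) = k*1 + k = k + k = 2*k)
X(h) = 8*h² (X(h) = 2*(h + h)² = 2*(2*h)² = 2*(4*h²) = 8*h²)
(X(66) - 176)*(-2364 - 2930) = (8*66² - 176)*(-2364 - 2930) = (8*4356 - 176)*(-5294) = (34848 - 176)*(-5294) = 34672*(-5294) = -183553568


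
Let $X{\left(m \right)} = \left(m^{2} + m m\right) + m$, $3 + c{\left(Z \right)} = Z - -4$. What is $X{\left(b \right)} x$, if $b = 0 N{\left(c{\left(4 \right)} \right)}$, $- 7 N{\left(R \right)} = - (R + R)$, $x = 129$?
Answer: $0$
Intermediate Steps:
$c{\left(Z \right)} = 1 + Z$ ($c{\left(Z \right)} = -3 + \left(Z - -4\right) = -3 + \left(Z + 4\right) = -3 + \left(4 + Z\right) = 1 + Z$)
$N{\left(R \right)} = \frac{2 R}{7}$ ($N{\left(R \right)} = - \frac{\left(-1\right) \left(R + R\right)}{7} = - \frac{\left(-1\right) 2 R}{7} = - \frac{\left(-2\right) R}{7} = \frac{2 R}{7}$)
$b = 0$ ($b = 0 \frac{2 \left(1 + 4\right)}{7} = 0 \cdot \frac{2}{7} \cdot 5 = 0 \cdot \frac{10}{7} = 0$)
$X{\left(m \right)} = m + 2 m^{2}$ ($X{\left(m \right)} = \left(m^{2} + m^{2}\right) + m = 2 m^{2} + m = m + 2 m^{2}$)
$X{\left(b \right)} x = 0 \left(1 + 2 \cdot 0\right) 129 = 0 \left(1 + 0\right) 129 = 0 \cdot 1 \cdot 129 = 0 \cdot 129 = 0$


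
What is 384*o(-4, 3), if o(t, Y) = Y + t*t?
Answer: 7296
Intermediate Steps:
o(t, Y) = Y + t²
384*o(-4, 3) = 384*(3 + (-4)²) = 384*(3 + 16) = 384*19 = 7296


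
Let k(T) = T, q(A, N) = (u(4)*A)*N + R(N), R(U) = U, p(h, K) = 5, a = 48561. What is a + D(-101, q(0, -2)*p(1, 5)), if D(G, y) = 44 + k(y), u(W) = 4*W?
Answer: 48595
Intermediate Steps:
q(A, N) = N + 16*A*N (q(A, N) = ((4*4)*A)*N + N = (16*A)*N + N = 16*A*N + N = N + 16*A*N)
D(G, y) = 44 + y
a + D(-101, q(0, -2)*p(1, 5)) = 48561 + (44 - 2*(1 + 16*0)*5) = 48561 + (44 - 2*(1 + 0)*5) = 48561 + (44 - 2*1*5) = 48561 + (44 - 2*5) = 48561 + (44 - 10) = 48561 + 34 = 48595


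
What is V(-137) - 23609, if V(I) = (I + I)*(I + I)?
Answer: 51467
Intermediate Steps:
V(I) = 4*I² (V(I) = (2*I)*(2*I) = 4*I²)
V(-137) - 23609 = 4*(-137)² - 23609 = 4*18769 - 23609 = 75076 - 23609 = 51467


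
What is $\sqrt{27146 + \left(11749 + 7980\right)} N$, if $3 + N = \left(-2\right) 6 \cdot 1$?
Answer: $- 1875 \sqrt{3} \approx -3247.6$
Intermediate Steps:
$N = -15$ ($N = -3 + \left(-2\right) 6 \cdot 1 = -3 - 12 = -15$)
$\sqrt{27146 + \left(11749 + 7980\right)} N = \sqrt{27146 + \left(11749 + 7980\right)} \left(-15\right) = \sqrt{27146 + 19729} \left(-15\right) = \sqrt{46875} \left(-15\right) = 125 \sqrt{3} \left(-15\right) = - 1875 \sqrt{3}$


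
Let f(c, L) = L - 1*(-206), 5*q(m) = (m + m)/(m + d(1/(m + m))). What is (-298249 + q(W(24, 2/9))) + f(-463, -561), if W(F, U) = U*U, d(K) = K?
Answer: -9843480796/32965 ≈ -2.9860e+5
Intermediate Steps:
W(F, U) = U²
q(m) = 2*m/(5*(m + 1/(2*m))) (q(m) = ((m + m)/(m + 1/(m + m)))/5 = ((2*m)/(m + 1/(2*m)))/5 = (2*m/(m + 1/(2*m)))/5 = 2*m/(5*(m + 1/(2*m))))
f(c, L) = 206 + L (f(c, L) = L + 206 = 206 + L)
(-298249 + q(W(24, 2/9))) + f(-463, -561) = (-298249 + 4*((2/9)²)²/(5*(1 + 2*((2/9)²)²))) + (206 - 561) = (-298249 + 4*((2*(⅑))²)²/(5*(1 + 2*((2*(⅑))²)²))) - 355 = (-298249 + 4*((2/9)²)²/(5*(1 + 2*((2/9)²)²))) - 355 = (-298249 + 4*(4/81)²/(5*(1 + 2*(4/81)²))) - 355 = (-298249 + (⅘)*(16/6561)/(1 + 2*(16/6561))) - 355 = (-298249 + (⅘)*(16/6561)/(1 + 32/6561)) - 355 = (-298249 + (⅘)*(16/6561)/(6593/6561)) - 355 = (-298249 + (⅘)*(16/6561)*(6561/6593)) - 355 = (-298249 + 64/32965) - 355 = -9831778221/32965 - 355 = -9843480796/32965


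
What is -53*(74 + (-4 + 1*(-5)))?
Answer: -3445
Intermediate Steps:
-53*(74 + (-4 + 1*(-5))) = -53*(74 + (-4 - 5)) = -53*(74 - 9) = -53*65 = -3445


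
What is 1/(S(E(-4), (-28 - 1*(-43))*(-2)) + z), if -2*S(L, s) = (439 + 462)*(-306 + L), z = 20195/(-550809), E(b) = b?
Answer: 78687/10989030100 ≈ 7.1605e-6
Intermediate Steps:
z = -2885/78687 (z = 20195*(-1/550809) = -2885/78687 ≈ -0.036664)
S(L, s) = 137853 - 901*L/2 (S(L, s) = -(439 + 462)*(-306 + L)/2 = -901*(-306 + L)/2 = -(-275706 + 901*L)/2 = 137853 - 901*L/2)
1/(S(E(-4), (-28 - 1*(-43))*(-2)) + z) = 1/((137853 - 901/2*(-4)) - 2885/78687) = 1/((137853 + 1802) - 2885/78687) = 1/(139655 - 2885/78687) = 1/(10989030100/78687) = 78687/10989030100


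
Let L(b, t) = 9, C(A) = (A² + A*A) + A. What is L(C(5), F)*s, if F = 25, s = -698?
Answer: -6282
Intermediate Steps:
C(A) = A + 2*A² (C(A) = (A² + A²) + A = 2*A² + A = A + 2*A²)
L(C(5), F)*s = 9*(-698) = -6282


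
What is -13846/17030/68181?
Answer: -6923/580561215 ≈ -1.1925e-5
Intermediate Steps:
-13846/17030/68181 = -13846*1/17030*(1/68181) = -6923/8515*1/68181 = -6923/580561215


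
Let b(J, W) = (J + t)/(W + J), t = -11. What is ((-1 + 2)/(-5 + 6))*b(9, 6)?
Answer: -2/15 ≈ -0.13333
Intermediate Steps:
b(J, W) = (-11 + J)/(J + W) (b(J, W) = (J - 11)/(W + J) = (-11 + J)/(J + W))
((-1 + 2)/(-5 + 6))*b(9, 6) = ((-1 + 2)/(-5 + 6))*((-11 + 9)/(9 + 6)) = (1/1)*(-2/15) = (1*1)*((1/15)*(-2)) = 1*(-2/15) = -2/15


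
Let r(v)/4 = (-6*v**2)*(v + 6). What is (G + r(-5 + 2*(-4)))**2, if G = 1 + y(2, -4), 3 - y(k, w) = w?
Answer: 806560000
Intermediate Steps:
y(k, w) = 3 - w
r(v) = -24*v**2*(6 + v) (r(v) = 4*((-6*v**2)*(v + 6)) = 4*((-6*v**2)*(6 + v)) = 4*(-6*v**2*(6 + v)) = -24*v**2*(6 + v))
G = 8 (G = 1 + (3 - 1*(-4)) = 1 + (3 + 4) = 1 + 7 = 8)
(G + r(-5 + 2*(-4)))**2 = (8 + 24*(-5 + 2*(-4))**2*(-6 - (-5 + 2*(-4))))**2 = (8 + 24*(-5 - 8)**2*(-6 - (-5 - 8)))**2 = (8 + 24*(-13)**2*(-6 - 1*(-13)))**2 = (8 + 24*169*(-6 + 13))**2 = (8 + 24*169*7)**2 = (8 + 28392)**2 = 28400**2 = 806560000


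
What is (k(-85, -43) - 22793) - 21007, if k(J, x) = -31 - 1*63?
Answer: -43894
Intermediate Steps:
k(J, x) = -94 (k(J, x) = -31 - 63 = -94)
(k(-85, -43) - 22793) - 21007 = (-94 - 22793) - 21007 = -22887 - 21007 = -43894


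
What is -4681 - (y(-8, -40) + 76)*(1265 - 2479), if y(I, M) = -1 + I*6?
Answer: 28097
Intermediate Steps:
y(I, M) = -1 + 6*I
-4681 - (y(-8, -40) + 76)*(1265 - 2479) = -4681 - ((-1 + 6*(-8)) + 76)*(1265 - 2479) = -4681 - ((-1 - 48) + 76)*(-1214) = -4681 - (-49 + 76)*(-1214) = -4681 - 27*(-1214) = -4681 - 1*(-32778) = -4681 + 32778 = 28097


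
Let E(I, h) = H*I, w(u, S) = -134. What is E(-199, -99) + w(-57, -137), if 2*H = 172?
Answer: -17248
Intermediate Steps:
H = 86 (H = (½)*172 = 86)
E(I, h) = 86*I
E(-199, -99) + w(-57, -137) = 86*(-199) - 134 = -17114 - 134 = -17248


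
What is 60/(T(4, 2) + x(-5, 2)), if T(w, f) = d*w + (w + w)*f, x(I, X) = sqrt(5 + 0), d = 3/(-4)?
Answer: 195/41 - 15*sqrt(5)/41 ≈ 3.9380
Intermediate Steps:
d = -3/4 (d = 3*(-1/4) = -3/4 ≈ -0.75000)
x(I, X) = sqrt(5)
T(w, f) = -3*w/4 + 2*f*w (T(w, f) = -3*w/4 + (w + w)*f = -3*w/4 + (2*w)*f = -3*w/4 + 2*f*w)
60/(T(4, 2) + x(-5, 2)) = 60/((1/4)*4*(-3 + 8*2) + sqrt(5)) = 60/((1/4)*4*(-3 + 16) + sqrt(5)) = 60/((1/4)*4*13 + sqrt(5)) = 60/(13 + sqrt(5))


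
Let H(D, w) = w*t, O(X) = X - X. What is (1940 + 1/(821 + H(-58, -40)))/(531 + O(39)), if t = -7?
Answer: 2135941/584631 ≈ 3.6535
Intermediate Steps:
O(X) = 0
H(D, w) = -7*w (H(D, w) = w*(-7) = -7*w)
(1940 + 1/(821 + H(-58, -40)))/(531 + O(39)) = (1940 + 1/(821 - 7*(-40)))/(531 + 0) = (1940 + 1/(821 + 280))/531 = (1940 + 1/1101)*(1/531) = (2135941/1101)*(1/531) = 2135941/584631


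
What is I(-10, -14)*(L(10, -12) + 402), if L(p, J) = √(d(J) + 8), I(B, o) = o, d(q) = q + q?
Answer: -5628 - 56*I ≈ -5628.0 - 56.0*I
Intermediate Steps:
d(q) = 2*q
L(p, J) = √(8 + 2*J) (L(p, J) = √(2*J + 8) = √(8 + 2*J))
I(-10, -14)*(L(10, -12) + 402) = -14*(√(8 + 2*(-12)) + 402) = -14*(√(8 - 24) + 402) = -14*(√(-16) + 402) = -14*(4*I + 402) = -14*(402 + 4*I) = -5628 - 56*I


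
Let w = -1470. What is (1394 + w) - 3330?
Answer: -3406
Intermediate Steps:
(1394 + w) - 3330 = (1394 - 1470) - 3330 = -76 - 3330 = -3406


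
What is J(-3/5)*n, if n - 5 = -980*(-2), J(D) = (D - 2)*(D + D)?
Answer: 30654/5 ≈ 6130.8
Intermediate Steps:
J(D) = 2*D*(-2 + D) (J(D) = (-2 + D)*(2*D) = 2*D*(-2 + D))
n = 1965 (n = 5 - 980*(-2) = 5 + 1960 = 1965)
J(-3/5)*n = (2*(-3/5)*(-2 - 3/5))*1965 = (2*(-3*⅕)*(-2 - 3*⅕))*1965 = (2*(-⅗)*(-2 - ⅗))*1965 = (2*(-⅗)*(-13/5))*1965 = (78/25)*1965 = 30654/5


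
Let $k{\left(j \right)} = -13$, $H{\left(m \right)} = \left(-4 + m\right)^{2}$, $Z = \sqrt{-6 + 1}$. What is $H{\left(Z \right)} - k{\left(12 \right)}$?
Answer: $24 - 8 i \sqrt{5} \approx 24.0 - 17.889 i$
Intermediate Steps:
$Z = i \sqrt{5}$ ($Z = \sqrt{-5} = i \sqrt{5} \approx 2.2361 i$)
$H{\left(Z \right)} - k{\left(12 \right)} = \left(-4 + i \sqrt{5}\right)^{2} - -13 = \left(-4 + i \sqrt{5}\right)^{2} + 13 = 13 + \left(-4 + i \sqrt{5}\right)^{2}$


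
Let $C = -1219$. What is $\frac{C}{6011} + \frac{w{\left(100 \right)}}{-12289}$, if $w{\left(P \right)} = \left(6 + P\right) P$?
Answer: $- \frac{78696891}{73869179} \approx -1.0654$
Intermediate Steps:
$w{\left(P \right)} = P \left(6 + P\right)$
$\frac{C}{6011} + \frac{w{\left(100 \right)}}{-12289} = - \frac{1219}{6011} + \frac{100 \left(6 + 100\right)}{-12289} = \left(-1219\right) \frac{1}{6011} + 100 \cdot 106 \left(- \frac{1}{12289}\right) = - \frac{1219}{6011} + 10600 \left(- \frac{1}{12289}\right) = - \frac{1219}{6011} - \frac{10600}{12289} = - \frac{78696891}{73869179}$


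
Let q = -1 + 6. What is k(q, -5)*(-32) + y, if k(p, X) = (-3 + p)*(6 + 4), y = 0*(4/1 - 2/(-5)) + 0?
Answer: -640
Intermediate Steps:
q = 5
y = 0 (y = 0*(4*1 - 2*(-⅕)) + 0 = 0*(4 + ⅖) + 0 = 0*(22/5) + 0 = 0 + 0 = 0)
k(p, X) = -30 + 10*p (k(p, X) = (-3 + p)*10 = -30 + 10*p)
k(q, -5)*(-32) + y = (-30 + 10*5)*(-32) + 0 = (-30 + 50)*(-32) + 0 = 20*(-32) + 0 = -640 + 0 = -640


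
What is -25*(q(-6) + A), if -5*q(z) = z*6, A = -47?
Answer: 995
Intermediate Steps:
q(z) = -6*z/5 (q(z) = -z*6/5 = -6*z/5)
-25*(q(-6) + A) = -25*(-6/5*(-6) - 47) = -25*(36/5 - 47) = -25*(-199/5) = 995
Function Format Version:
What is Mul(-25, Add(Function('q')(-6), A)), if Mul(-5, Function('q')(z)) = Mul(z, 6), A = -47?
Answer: 995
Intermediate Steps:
Function('q')(z) = Mul(Rational(-6, 5), z) (Function('q')(z) = Mul(Rational(-1, 5), Mul(z, 6)) = Mul(Rational(-1, 5), Mul(6, z)) = Mul(Rational(-6, 5), z))
Mul(-25, Add(Function('q')(-6), A)) = Mul(-25, Add(Mul(Rational(-6, 5), -6), -47)) = Mul(-25, Add(Rational(36, 5), -47)) = Mul(-25, Rational(-199, 5)) = 995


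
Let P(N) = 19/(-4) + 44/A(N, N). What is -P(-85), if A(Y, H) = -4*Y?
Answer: 1571/340 ≈ 4.6206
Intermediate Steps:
P(N) = -19/4 - 11/N (P(N) = 19/(-4) + 44/((-4*N)) = 19*(-¼) + 44*(-1/(4*N)) = -19/4 - 11/N)
-P(-85) = -(-19/4 - 11/(-85)) = -(-19/4 - 11*(-1/85)) = -(-19/4 + 11/85) = -1*(-1571/340) = 1571/340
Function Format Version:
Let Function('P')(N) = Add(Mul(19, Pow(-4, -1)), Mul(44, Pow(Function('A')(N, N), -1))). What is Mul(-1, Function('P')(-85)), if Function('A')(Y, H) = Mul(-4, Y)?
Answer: Rational(1571, 340) ≈ 4.6206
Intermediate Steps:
Function('P')(N) = Add(Rational(-19, 4), Mul(-11, Pow(N, -1))) (Function('P')(N) = Add(Mul(19, Pow(-4, -1)), Mul(44, Pow(Mul(-4, N), -1))) = Add(Mul(19, Rational(-1, 4)), Mul(44, Mul(Rational(-1, 4), Pow(N, -1)))) = Add(Rational(-19, 4), Mul(-11, Pow(N, -1))))
Mul(-1, Function('P')(-85)) = Mul(-1, Add(Rational(-19, 4), Mul(-11, Pow(-85, -1)))) = Mul(-1, Add(Rational(-19, 4), Mul(-11, Rational(-1, 85)))) = Mul(-1, Add(Rational(-19, 4), Rational(11, 85))) = Mul(-1, Rational(-1571, 340)) = Rational(1571, 340)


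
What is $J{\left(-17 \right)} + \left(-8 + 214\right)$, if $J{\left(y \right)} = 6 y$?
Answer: $104$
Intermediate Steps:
$J{\left(-17 \right)} + \left(-8 + 214\right) = 6 \left(-17\right) + \left(-8 + 214\right) = -102 + 206 = 104$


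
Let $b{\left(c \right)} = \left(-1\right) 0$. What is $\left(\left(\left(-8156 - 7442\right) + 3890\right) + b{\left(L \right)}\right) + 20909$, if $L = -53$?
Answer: $9201$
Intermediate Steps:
$b{\left(c \right)} = 0$
$\left(\left(\left(-8156 - 7442\right) + 3890\right) + b{\left(L \right)}\right) + 20909 = \left(\left(\left(-8156 - 7442\right) + 3890\right) + 0\right) + 20909 = \left(\left(-15598 + 3890\right) + 0\right) + 20909 = \left(-11708 + 0\right) + 20909 = -11708 + 20909 = 9201$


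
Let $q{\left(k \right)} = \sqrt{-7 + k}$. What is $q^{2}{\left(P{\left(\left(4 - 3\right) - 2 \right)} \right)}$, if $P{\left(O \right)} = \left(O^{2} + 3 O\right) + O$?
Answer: $-10$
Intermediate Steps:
$P{\left(O \right)} = O^{2} + 4 O$
$q^{2}{\left(P{\left(\left(4 - 3\right) - 2 \right)} \right)} = \left(\sqrt{-7 + \left(\left(4 - 3\right) - 2\right) \left(4 + \left(\left(4 - 3\right) - 2\right)\right)}\right)^{2} = \left(\sqrt{-7 + \left(1 - 2\right) \left(4 + \left(1 - 2\right)\right)}\right)^{2} = \left(\sqrt{-7 - \left(4 - 1\right)}\right)^{2} = \left(\sqrt{-7 - 3}\right)^{2} = \left(\sqrt{-10}\right)^{2} = \left(i \sqrt{10}\right)^{2} = -10$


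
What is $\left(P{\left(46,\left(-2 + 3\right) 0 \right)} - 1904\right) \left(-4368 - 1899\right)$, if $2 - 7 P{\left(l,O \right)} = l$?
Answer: $\frac{83802324}{7} \approx 1.1972 \cdot 10^{7}$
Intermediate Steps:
$P{\left(l,O \right)} = \frac{2}{7} - \frac{l}{7}$
$\left(P{\left(46,\left(-2 + 3\right) 0 \right)} - 1904\right) \left(-4368 - 1899\right) = \left(\left(\frac{2}{7} - \frac{46}{7}\right) - 1904\right) \left(-4368 - 1899\right) = \left(\left(\frac{2}{7} - \frac{46}{7}\right) - 1904\right) \left(-6267\right) = \left(- \frac{44}{7} - 1904\right) \left(-6267\right) = \left(- \frac{13372}{7}\right) \left(-6267\right) = \frac{83802324}{7}$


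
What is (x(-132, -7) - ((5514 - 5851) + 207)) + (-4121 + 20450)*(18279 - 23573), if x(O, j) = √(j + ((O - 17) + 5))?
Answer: -86445596 + I*√151 ≈ -8.6446e+7 + 12.288*I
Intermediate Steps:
x(O, j) = √(-12 + O + j) (x(O, j) = √(j + ((-17 + O) + 5)) = √(j + (-12 + O)) = √(-12 + O + j))
(x(-132, -7) - ((5514 - 5851) + 207)) + (-4121 + 20450)*(18279 - 23573) = (√(-12 - 132 - 7) - ((5514 - 5851) + 207)) + (-4121 + 20450)*(18279 - 23573) = (√(-151) - (-337 + 207)) + 16329*(-5294) = (I*√151 - 1*(-130)) - 86445726 = (I*√151 + 130) - 86445726 = (130 + I*√151) - 86445726 = -86445596 + I*√151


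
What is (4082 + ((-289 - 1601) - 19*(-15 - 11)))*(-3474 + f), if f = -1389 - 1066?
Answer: -15925294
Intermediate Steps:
f = -2455
(4082 + ((-289 - 1601) - 19*(-15 - 11)))*(-3474 + f) = (4082 + ((-289 - 1601) - 19*(-15 - 11)))*(-3474 - 2455) = (4082 + (-1890 - 19*(-26)))*(-5929) = (4082 + (-1890 + 494))*(-5929) = (4082 - 1396)*(-5929) = 2686*(-5929) = -15925294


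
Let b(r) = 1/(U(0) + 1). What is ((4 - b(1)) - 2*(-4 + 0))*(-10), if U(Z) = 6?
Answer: -830/7 ≈ -118.57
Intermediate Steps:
b(r) = ⅐ (b(r) = 1/(6 + 1) = 1/7 = ⅐)
((4 - b(1)) - 2*(-4 + 0))*(-10) = ((4 - 1*⅐) - 2*(-4 + 0))*(-10) = ((4 - ⅐) - 2*(-4))*(-10) = (27/7 + 8)*(-10) = (83/7)*(-10) = -830/7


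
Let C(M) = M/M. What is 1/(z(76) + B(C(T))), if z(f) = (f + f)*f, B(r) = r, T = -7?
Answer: 1/11553 ≈ 8.6558e-5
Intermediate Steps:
C(M) = 1
z(f) = 2*f² (z(f) = (2*f)*f = 2*f²)
1/(z(76) + B(C(T))) = 1/(2*76² + 1) = 1/(2*5776 + 1) = 1/(11552 + 1) = 1/11553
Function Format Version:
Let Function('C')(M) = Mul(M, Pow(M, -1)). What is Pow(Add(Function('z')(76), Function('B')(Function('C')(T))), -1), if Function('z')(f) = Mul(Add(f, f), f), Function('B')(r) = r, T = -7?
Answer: Rational(1, 11553) ≈ 8.6558e-5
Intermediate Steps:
Function('C')(M) = 1
Function('z')(f) = Mul(2, Pow(f, 2)) (Function('z')(f) = Mul(Mul(2, f), f) = Mul(2, Pow(f, 2)))
Pow(Add(Function('z')(76), Function('B')(Function('C')(T))), -1) = Pow(Add(Mul(2, Pow(76, 2)), 1), -1) = Pow(Add(Mul(2, 5776), 1), -1) = Pow(Add(11552, 1), -1) = Pow(11553, -1) = Rational(1, 11553)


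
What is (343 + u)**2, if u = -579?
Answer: 55696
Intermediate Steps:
(343 + u)**2 = (343 - 579)**2 = (-236)**2 = 55696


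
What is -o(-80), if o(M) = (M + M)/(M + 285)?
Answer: 32/41 ≈ 0.78049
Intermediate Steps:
o(M) = 2*M/(285 + M) (o(M) = (2*M)/(285 + M) = 2*M/(285 + M))
-o(-80) = -2*(-80)/(285 - 80) = -2*(-80)/205 = -1*(-32/41) = 32/41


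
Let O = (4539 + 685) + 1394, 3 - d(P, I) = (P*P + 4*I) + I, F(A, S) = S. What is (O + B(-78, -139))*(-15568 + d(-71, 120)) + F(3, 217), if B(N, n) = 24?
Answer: -140850035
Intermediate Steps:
d(P, I) = 3 - P² - 5*I (d(P, I) = 3 - ((P*P + 4*I) + I) = 3 - ((P² + 4*I) + I) = 3 - (P² + 5*I) = 3 + (-P² - 5*I) = 3 - P² - 5*I)
O = 6618 (O = 5224 + 1394 = 6618)
(O + B(-78, -139))*(-15568 + d(-71, 120)) + F(3, 217) = (6618 + 24)*(-15568 + (3 - 1*(-71)² - 5*120)) + 217 = 6642*(-15568 + (3 - 1*5041 - 600)) + 217 = 6642*(-15568 + (3 - 5041 - 600)) + 217 = 6642*(-15568 - 5638) + 217 = 6642*(-21206) + 217 = -140850252 + 217 = -140850035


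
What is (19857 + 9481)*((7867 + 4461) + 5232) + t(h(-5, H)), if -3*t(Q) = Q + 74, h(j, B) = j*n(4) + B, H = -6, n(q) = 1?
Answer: 515175259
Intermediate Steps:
h(j, B) = B + j (h(j, B) = j*1 + B = j + B = B + j)
t(Q) = -74/3 - Q/3 (t(Q) = -(Q + 74)/3 = -(74 + Q)/3 = -74/3 - Q/3)
(19857 + 9481)*((7867 + 4461) + 5232) + t(h(-5, H)) = (19857 + 9481)*((7867 + 4461) + 5232) + (-74/3 - (-6 - 5)/3) = 29338*(12328 + 5232) + (-74/3 - ⅓*(-11)) = 29338*17560 + (-74/3 + 11/3) = 515175280 - 21 = 515175259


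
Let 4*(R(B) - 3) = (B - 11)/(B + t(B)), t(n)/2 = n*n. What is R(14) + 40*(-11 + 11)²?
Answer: 4875/1624 ≈ 3.0018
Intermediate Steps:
t(n) = 2*n² (t(n) = 2*(n*n) = 2*n²)
R(B) = 3 + (-11 + B)/(4*(B + 2*B²)) (R(B) = 3 + ((B - 11)/(B + 2*B²))/4 = 3 + ((-11 + B)/(B + 2*B²))/4 = 3 + (-11 + B)/(4*(B + 2*B²)))
R(14) + 40*(-11 + 11)² = (¼)*(-11 + 13*14 + 24*14²)/(14*(1 + 2*14)) + 40*(-11 + 11)² = (¼)*(1/14)*(-11 + 182 + 24*196)/(1 + 28) + 40*0² = (¼)*(1/14)*(-11 + 182 + 4704)/29 + 40*0 = (¼)*(1/14)*(1/29)*4875 + 0 = 4875/1624 + 0 = 4875/1624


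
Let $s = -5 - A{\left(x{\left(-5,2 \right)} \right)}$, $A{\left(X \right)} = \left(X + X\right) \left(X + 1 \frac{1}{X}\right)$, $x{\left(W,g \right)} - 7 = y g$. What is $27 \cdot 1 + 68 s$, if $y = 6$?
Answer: $-49545$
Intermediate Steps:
$x{\left(W,g \right)} = 7 + 6 g$
$A{\left(X \right)} = 2 X \left(X + \frac{1}{X}\right)$
$s = -729$ ($s = -5 - \left(2 + 2 \left(7 + 6 \cdot 2\right)^{2}\right) = -5 - \left(2 + 2 \left(7 + 12\right)^{2}\right) = -5 - \left(2 + 2 \cdot 19^{2}\right) = -5 - \left(2 + 2 \cdot 361\right) = -5 - \left(2 + 722\right) = -5 - 724 = -729$)
$27 \cdot 1 + 68 s = 27 \cdot 1 + 68 \left(-729\right) = 27 - 49572 = -49545$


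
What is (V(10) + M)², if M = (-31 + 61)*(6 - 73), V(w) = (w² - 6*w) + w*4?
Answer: 3724900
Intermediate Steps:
V(w) = w² - 2*w (V(w) = (w² - 6*w) + 4*w = w² - 2*w)
M = -2010 (M = 30*(-67) = -2010)
(V(10) + M)² = (10*(-2 + 10) - 2010)² = (10*8 - 2010)² = (80 - 2010)² = (-1930)² = 3724900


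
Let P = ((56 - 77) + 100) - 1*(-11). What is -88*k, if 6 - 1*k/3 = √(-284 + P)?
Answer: -1584 + 264*I*√194 ≈ -1584.0 + 3677.1*I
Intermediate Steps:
P = 90 (P = (-21 + 100) + 11 = 79 + 11 = 90)
k = 18 - 3*I*√194 (k = 18 - 3*√(-284 + 90) = 18 - 3*I*√194 ≈ 18.0 - 41.785*I)
-88*k = -88*(18 - 3*I*√194) = -1584 + 264*I*√194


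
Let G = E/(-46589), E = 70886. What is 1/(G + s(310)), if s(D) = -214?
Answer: -46589/10040932 ≈ -0.0046399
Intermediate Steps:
G = -70886/46589 (G = 70886/(-46589) = 70886*(-1/46589) = -70886/46589 ≈ -1.5215)
1/(G + s(310)) = 1/(-70886/46589 - 214) = 1/(-10040932/46589) = -46589/10040932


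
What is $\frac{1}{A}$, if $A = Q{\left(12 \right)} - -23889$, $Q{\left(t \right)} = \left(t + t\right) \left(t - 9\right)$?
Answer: $\frac{1}{23961} \approx 4.1734 \cdot 10^{-5}$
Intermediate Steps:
$Q{\left(t \right)} = 2 t \left(-9 + t\right)$
$A = 23961$ ($A = 2 \cdot 12 \left(-9 + 12\right) - -23889 = 2 \cdot 12 \cdot 3 + 23889 = 72 + 23889 = 23961$)
$\frac{1}{A} = \frac{1}{23961}$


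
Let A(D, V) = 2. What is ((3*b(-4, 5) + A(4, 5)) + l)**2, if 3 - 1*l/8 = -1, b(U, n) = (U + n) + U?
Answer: 625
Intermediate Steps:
b(U, n) = n + 2*U
l = 32 (l = 24 - 8*(-1) = 24 + 8 = 32)
((3*b(-4, 5) + A(4, 5)) + l)**2 = ((3*(5 + 2*(-4)) + 2) + 32)**2 = ((3*(5 - 8) + 2) + 32)**2 = ((3*(-3) + 2) + 32)**2 = ((-9 + 2) + 32)**2 = (-7 + 32)**2 = 25**2 = 625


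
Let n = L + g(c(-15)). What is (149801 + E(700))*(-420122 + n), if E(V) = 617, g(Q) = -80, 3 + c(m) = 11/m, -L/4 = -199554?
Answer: 56860109852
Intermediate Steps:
L = 798216 (L = -4*(-199554) = 798216)
c(m) = -3 + 11/m
n = 798136 (n = 798216 - 80 = 798136)
(149801 + E(700))*(-420122 + n) = (149801 + 617)*(-420122 + 798136) = 150418*378014 = 56860109852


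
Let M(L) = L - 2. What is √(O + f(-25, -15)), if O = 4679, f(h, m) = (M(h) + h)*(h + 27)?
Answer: 5*√183 ≈ 67.639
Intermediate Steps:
M(L) = -2 + L
f(h, m) = (-2 + 2*h)*(27 + h) (f(h, m) = ((-2 + h) + h)*(h + 27) = (-2 + 2*h)*(27 + h))
√(O + f(-25, -15)) = √(4679 + (-54 + 2*(-25)² + 52*(-25))) = √(4679 + (-54 + 2*625 - 1300)) = √(4679 + (-54 + 1250 - 1300)) = √(4679 - 104) = √4575 = 5*√183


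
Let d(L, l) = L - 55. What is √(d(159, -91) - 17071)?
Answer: 19*I*√47 ≈ 130.26*I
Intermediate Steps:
d(L, l) = -55 + L
√(d(159, -91) - 17071) = √((-55 + 159) - 17071) = √(104 - 17071) = √(-16967) = 19*I*√47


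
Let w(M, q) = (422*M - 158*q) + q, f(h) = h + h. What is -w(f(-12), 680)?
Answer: 116888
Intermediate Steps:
f(h) = 2*h
w(M, q) = -157*q + 422*M (w(M, q) = (-158*q + 422*M) + q = -157*q + 422*M)
-w(f(-12), 680) = -(-157*680 + 422*(2*(-12))) = -(-106760 + 422*(-24)) = -(-106760 - 10128) = -1*(-116888) = 116888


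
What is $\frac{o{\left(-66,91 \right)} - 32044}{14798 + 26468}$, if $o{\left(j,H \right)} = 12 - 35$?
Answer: $- \frac{32067}{41266} \approx -0.77708$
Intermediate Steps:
$o{\left(j,H \right)} = -23$ ($o{\left(j,H \right)} = 12 - 35 = -23$)
$\frac{o{\left(-66,91 \right)} - 32044}{14798 + 26468} = \frac{-23 - 32044}{14798 + 26468} = - \frac{32067}{41266}$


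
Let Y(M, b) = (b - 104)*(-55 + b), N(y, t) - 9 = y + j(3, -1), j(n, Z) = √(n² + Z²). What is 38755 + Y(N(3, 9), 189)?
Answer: 50145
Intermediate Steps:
j(n, Z) = √(Z² + n²)
N(y, t) = 9 + y + √10 (N(y, t) = 9 + (y + √((-1)² + 3²)) = 9 + (y + √(1 + 9)) = 9 + (y + √10) = 9 + y + √10)
Y(M, b) = (-104 + b)*(-55 + b)
38755 + Y(N(3, 9), 189) = 38755 + (5720 + 189² - 159*189) = 38755 + (5720 + 35721 - 30051) = 38755 + 11390 = 50145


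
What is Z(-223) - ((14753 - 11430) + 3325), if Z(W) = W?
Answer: -6871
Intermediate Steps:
Z(-223) - ((14753 - 11430) + 3325) = -223 - ((14753 - 11430) + 3325) = -223 - (3323 + 3325) = -223 - 1*6648 = -223 - 6648 = -6871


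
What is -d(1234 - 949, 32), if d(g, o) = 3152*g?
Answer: -898320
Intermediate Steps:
-d(1234 - 949, 32) = -3152*(1234 - 949) = -3152*285 = -1*898320 = -898320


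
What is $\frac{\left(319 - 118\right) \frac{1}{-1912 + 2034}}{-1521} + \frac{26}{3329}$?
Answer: $\frac{1385161}{205911966} \approx 0.006727$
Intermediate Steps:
$\frac{\left(319 - 118\right) \frac{1}{-1912 + 2034}}{-1521} + \frac{26}{3329} = \frac{201}{122} \left(- \frac{1}{1521}\right) + 26 \cdot \frac{1}{3329} = 201 \cdot \frac{1}{122} \left(- \frac{1}{1521}\right) + \frac{26}{3329} = \frac{201}{122} \left(- \frac{1}{1521}\right) + \frac{26}{3329} = - \frac{67}{61854} + \frac{26}{3329} = \frac{1385161}{205911966}$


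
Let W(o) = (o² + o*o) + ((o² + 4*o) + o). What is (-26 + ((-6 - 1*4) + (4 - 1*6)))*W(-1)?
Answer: 76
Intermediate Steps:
W(o) = 3*o² + 5*o (W(o) = (o² + o²) + (o² + 5*o) = 2*o² + (o² + 5*o) = 3*o² + 5*o)
(-26 + ((-6 - 1*4) + (4 - 1*6)))*W(-1) = (-26 + ((-6 - 1*4) + (4 - 1*6)))*(-(5 + 3*(-1))) = (-26 + ((-6 - 4) + (4 - 6)))*(-(5 - 3)) = (-26 + (-10 - 2))*(-1*2) = (-26 - 12)*(-2) = -38*(-2) = 76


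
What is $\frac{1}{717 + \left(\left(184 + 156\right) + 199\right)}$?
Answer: $\frac{1}{1256} \approx 0.00079618$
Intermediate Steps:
$\frac{1}{717 + \left(\left(184 + 156\right) + 199\right)} = \frac{1}{717 + \left(340 + 199\right)} = \frac{1}{717 + 539} = \frac{1}{1256}$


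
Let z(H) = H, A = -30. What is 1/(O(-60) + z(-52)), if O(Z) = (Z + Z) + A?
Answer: -1/202 ≈ -0.0049505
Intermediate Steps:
O(Z) = -30 + 2*Z (O(Z) = (Z + Z) - 30 = 2*Z - 30 = -30 + 2*Z)
1/(O(-60) + z(-52)) = 1/((-30 + 2*(-60)) - 52) = 1/((-30 - 120) - 52) = 1/(-150 - 52) = 1/(-202) = -1/202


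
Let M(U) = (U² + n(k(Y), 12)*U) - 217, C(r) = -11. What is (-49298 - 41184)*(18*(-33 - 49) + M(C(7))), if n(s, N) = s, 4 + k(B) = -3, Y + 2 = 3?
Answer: 135270590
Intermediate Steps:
Y = 1 (Y = -2 + 3 = 1)
k(B) = -7 (k(B) = -4 - 3 = -7)
M(U) = -217 + U² - 7*U (M(U) = (U² - 7*U) - 217 = -217 + U² - 7*U)
(-49298 - 41184)*(18*(-33 - 49) + M(C(7))) = (-49298 - 41184)*(18*(-33 - 49) + (-217 + (-11)² - 7*(-11))) = -90482*(18*(-82) + (-217 + 121 + 77)) = -90482*(-1476 - 19) = -90482*(-1495) = 135270590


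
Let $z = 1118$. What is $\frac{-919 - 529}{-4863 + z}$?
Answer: $\frac{1448}{3745} \approx 0.38665$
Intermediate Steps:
$\frac{-919 - 529}{-4863 + z} = \frac{-919 - 529}{-4863 + 1118} = - \frac{1448}{-3745} = \left(-1448\right) \left(- \frac{1}{3745}\right) = \frac{1448}{3745}$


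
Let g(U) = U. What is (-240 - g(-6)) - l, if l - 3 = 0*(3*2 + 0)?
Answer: -237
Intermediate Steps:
l = 3 (l = 3 + 0*(3*2 + 0) = 3 + 0*(6 + 0) = 3 + 0*6 = 3 + 0 = 3)
(-240 - g(-6)) - l = (-240 - 1*(-6)) - 1*3 = (-240 + 6) - 3 = -234 - 3 = -237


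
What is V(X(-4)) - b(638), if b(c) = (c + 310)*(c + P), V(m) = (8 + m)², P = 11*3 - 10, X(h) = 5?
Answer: -626459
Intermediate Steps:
P = 23 (P = 33 - 10 = 23)
b(c) = (23 + c)*(310 + c) (b(c) = (c + 310)*(c + 23) = (310 + c)*(23 + c) = (23 + c)*(310 + c))
V(X(-4)) - b(638) = (8 + 5)² - (7130 + 638² + 333*638) = 13² - (7130 + 407044 + 212454) = 169 - 1*626628 = 169 - 626628 = -626459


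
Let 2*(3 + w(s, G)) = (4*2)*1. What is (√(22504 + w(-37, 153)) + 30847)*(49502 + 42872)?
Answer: 2849460778 + 92374*√22505 ≈ 2.8633e+9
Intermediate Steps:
w(s, G) = 1 (w(s, G) = -3 + ((4*2)*1)/2 = -3 + (8*1)/2 = -3 + (½)*8 = -3 + 4 = 1)
(√(22504 + w(-37, 153)) + 30847)*(49502 + 42872) = (√(22504 + 1) + 30847)*(49502 + 42872) = (√22505 + 30847)*92374 = (30847 + √22505)*92374 = 2849460778 + 92374*√22505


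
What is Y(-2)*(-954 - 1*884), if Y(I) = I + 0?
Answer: 3676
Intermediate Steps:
Y(I) = I
Y(-2)*(-954 - 1*884) = -2*(-954 - 1*884) = -2*(-954 - 884) = -2*(-1838) = 3676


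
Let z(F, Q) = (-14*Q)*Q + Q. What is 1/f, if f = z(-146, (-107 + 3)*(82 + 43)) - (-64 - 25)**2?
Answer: -1/2366020921 ≈ -4.2265e-10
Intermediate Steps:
z(F, Q) = Q - 14*Q**2 (z(F, Q) = -14*Q**2 + Q = Q - 14*Q**2)
f = -2366020921 (f = ((-107 + 3)*(82 + 43))*(1 - 14*(-107 + 3)*(82 + 43)) - (-64 - 25)**2 = (-104*125)*(1 - (-1456)*125) - 1*(-89)**2 = -13000*(1 - 14*(-13000)) - 1*7921 = -13000*(1 + 182000) - 7921 = -13000*182001 - 7921 = -2366013000 - 7921 = -2366020921)
1/f = 1/(-2366020921) = -1/2366020921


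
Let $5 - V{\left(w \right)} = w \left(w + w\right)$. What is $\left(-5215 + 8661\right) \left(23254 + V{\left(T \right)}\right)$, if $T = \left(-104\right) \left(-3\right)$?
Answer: $-590744334$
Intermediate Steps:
$T = 312$
$V{\left(w \right)} = 5 - 2 w^{2}$ ($V{\left(w \right)} = 5 - w \left(w + w\right) = 5 - w 2 w = 5 - 2 w^{2}$)
$\left(-5215 + 8661\right) \left(23254 + V{\left(T \right)}\right) = \left(-5215 + 8661\right) \left(23254 + \left(5 - 2 \cdot 312^{2}\right)\right) = 3446 \left(23254 + \left(5 - 194688\right)\right) = 3446 \left(23254 - 194683\right) = 3446 \left(-171429\right) = -590744334$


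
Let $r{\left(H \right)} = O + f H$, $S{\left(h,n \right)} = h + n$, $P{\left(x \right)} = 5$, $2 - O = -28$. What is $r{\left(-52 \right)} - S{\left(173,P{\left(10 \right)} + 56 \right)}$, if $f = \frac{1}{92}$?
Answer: $- \frac{4705}{23} \approx -204.57$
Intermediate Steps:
$O = 30$ ($O = 2 - -28 = 2 + 28 = 30$)
$f = \frac{1}{92} \approx 0.01087$
$r{\left(H \right)} = 30 + \frac{H}{92}$
$r{\left(-52 \right)} - S{\left(173,P{\left(10 \right)} + 56 \right)} = \left(30 + \frac{1}{92} \left(-52\right)\right) - \left(173 + \left(5 + 56\right)\right) = \left(30 - \frac{13}{23}\right) - \left(173 + 61\right) = \frac{677}{23} - 234 = - \frac{4705}{23}$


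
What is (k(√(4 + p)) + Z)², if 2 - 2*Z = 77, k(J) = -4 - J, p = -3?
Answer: 7225/4 ≈ 1806.3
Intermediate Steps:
Z = -75/2 (Z = 1 - ½*77 = 1 - 77/2 = -75/2 ≈ -37.500)
(k(√(4 + p)) + Z)² = ((-4 - √(4 - 3)) - 75/2)² = ((-4 - √1) - 75/2)² = ((-4 - 1*1) - 75/2)² = ((-4 - 1) - 75/2)² = (-5 - 75/2)² = (-85/2)² = 7225/4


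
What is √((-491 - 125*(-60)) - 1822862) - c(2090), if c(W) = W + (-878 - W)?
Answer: 878 + I*√1815853 ≈ 878.0 + 1347.5*I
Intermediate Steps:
c(W) = -878
√((-491 - 125*(-60)) - 1822862) - c(2090) = √((-491 - 125*(-60)) - 1822862) - 1*(-878) = √((-491 + 7500) - 1822862) + 878 = √(7009 - 1822862) + 878 = √(-1815853) + 878 = I*√1815853 + 878 = 878 + I*√1815853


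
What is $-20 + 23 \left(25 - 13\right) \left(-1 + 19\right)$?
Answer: $4948$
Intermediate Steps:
$-20 + 23 \left(25 - 13\right) \left(-1 + 19\right) = -20 + 23 \cdot 12 \cdot 18 = -20 + 23 \cdot 216 = -20 + 4968 = 4948$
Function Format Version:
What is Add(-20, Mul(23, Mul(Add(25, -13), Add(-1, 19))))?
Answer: 4948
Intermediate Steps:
Add(-20, Mul(23, Mul(Add(25, -13), Add(-1, 19)))) = Add(-20, Mul(23, Mul(12, 18))) = Add(-20, Mul(23, 216)) = Add(-20, 4968) = 4948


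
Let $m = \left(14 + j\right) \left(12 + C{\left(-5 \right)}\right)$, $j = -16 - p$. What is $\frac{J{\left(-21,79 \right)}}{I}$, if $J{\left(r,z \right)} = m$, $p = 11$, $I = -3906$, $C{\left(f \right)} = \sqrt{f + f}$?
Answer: $\frac{26}{651} + \frac{13 i \sqrt{10}}{3906} \approx 0.039939 + 0.010525 i$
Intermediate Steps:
$C{\left(f \right)} = \sqrt{2} \sqrt{f}$ ($C{\left(f \right)} = \sqrt{2 f} = \sqrt{2} \sqrt{f}$)
$j = -27$ ($j = -16 - 11 = -27$)
$m = -156 - 13 i \sqrt{10}$ ($m = \left(14 - 27\right) \left(12 + \sqrt{2} \sqrt{-5}\right) = - 13 \left(12 + \sqrt{2} i \sqrt{5}\right) = - 13 \left(12 + i \sqrt{10}\right) = -156 - 13 i \sqrt{10} \approx -156.0 - 41.11 i$)
$J{\left(r,z \right)} = -156 - 13 i \sqrt{10}$
$\frac{J{\left(-21,79 \right)}}{I} = \frac{-156 - 13 i \sqrt{10}}{-3906} = \left(-156 - 13 i \sqrt{10}\right) \left(- \frac{1}{3906}\right) = \frac{26}{651} + \frac{13 i \sqrt{10}}{3906}$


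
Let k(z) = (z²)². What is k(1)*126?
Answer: 126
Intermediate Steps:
k(z) = z⁴
k(1)*126 = 1⁴*126 = 1*126 = 126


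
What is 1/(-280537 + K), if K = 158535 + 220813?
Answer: 1/98811 ≈ 1.0120e-5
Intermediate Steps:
K = 379348
1/(-280537 + K) = 1/(-280537 + 379348) = 1/98811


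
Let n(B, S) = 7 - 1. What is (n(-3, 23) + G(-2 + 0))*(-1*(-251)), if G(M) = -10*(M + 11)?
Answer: -21084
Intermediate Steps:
n(B, S) = 6
G(M) = -110 - 10*M (G(M) = -10*(11 + M) = -110 - 10*M)
(n(-3, 23) + G(-2 + 0))*(-1*(-251)) = (6 + (-110 - 10*(-2 + 0)))*(-1*(-251)) = (6 + (-110 - 10*(-2)))*251 = (6 + (-110 + 20))*251 = (6 - 90)*251 = -84*251 = -21084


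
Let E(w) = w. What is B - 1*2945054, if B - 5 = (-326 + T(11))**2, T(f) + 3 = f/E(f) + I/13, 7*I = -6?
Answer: -23496689453/8281 ≈ -2.8374e+6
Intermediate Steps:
I = -6/7 (I = (1/7)*(-6) = -6/7 ≈ -0.85714)
T(f) = -188/91 (T(f) = -3 + (f/f - 6/7/13) = -3 + (1 - 6/7*1/13) = -3 + (1 - 6/91) = -3 + 85/91 = -188/91)
B = 891302721/8281 (B = 5 + (-326 - 188/91)**2 = 5 + (-29854/91)**2 = 5 + 891261316/8281 = 891302721/8281 ≈ 1.0763e+5)
B - 1*2945054 = 891302721/8281 - 1*2945054 = 891302721/8281 - 2945054 = -23496689453/8281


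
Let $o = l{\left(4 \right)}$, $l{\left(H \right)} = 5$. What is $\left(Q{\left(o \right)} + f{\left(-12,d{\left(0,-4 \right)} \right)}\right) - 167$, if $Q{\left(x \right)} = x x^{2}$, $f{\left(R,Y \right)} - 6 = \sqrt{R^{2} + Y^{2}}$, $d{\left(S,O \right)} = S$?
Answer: $-24$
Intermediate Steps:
$f{\left(R,Y \right)} = 6 + \sqrt{R^{2} + Y^{2}}$
$o = 5$
$Q{\left(x \right)} = x^{3}$
$\left(Q{\left(o \right)} + f{\left(-12,d{\left(0,-4 \right)} \right)}\right) - 167 = \left(5^{3} + \left(6 + \sqrt{\left(-12\right)^{2} + 0^{2}}\right)\right) - 167 = \left(125 + \left(6 + \sqrt{144 + 0}\right)\right) - 167 = \left(125 + \left(6 + \sqrt{144}\right)\right) - 167 = \left(125 + \left(6 + 12\right)\right) - 167 = \left(125 + 18\right) - 167 = 143 - 167 = -24$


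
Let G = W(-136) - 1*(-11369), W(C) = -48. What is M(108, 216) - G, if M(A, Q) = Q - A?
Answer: -11213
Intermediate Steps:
G = 11321 (G = -48 - 1*(-11369) = -48 + 11369 = 11321)
M(108, 216) - G = (216 - 1*108) - 1*11321 = (216 - 108) - 11321 = 108 - 11321 = -11213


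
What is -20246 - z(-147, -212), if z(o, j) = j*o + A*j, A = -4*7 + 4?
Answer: -56498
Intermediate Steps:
A = -24 (A = -28 + 4 = -24)
z(o, j) = -24*j + j*o (z(o, j) = j*o - 24*j = -24*j + j*o)
-20246 - z(-147, -212) = -20246 - (-212)*(-24 - 147) = -20246 - (-212)*(-171) = -20246 - 1*36252 = -20246 - 36252 = -56498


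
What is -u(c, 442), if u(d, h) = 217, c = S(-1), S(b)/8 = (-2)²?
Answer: -217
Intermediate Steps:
S(b) = 32 (S(b) = 8*(-2)² = 8*4 = 32)
c = 32
-u(c, 442) = -1*217 = -217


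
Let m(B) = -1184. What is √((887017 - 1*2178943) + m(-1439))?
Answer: 7*I*√26390 ≈ 1137.2*I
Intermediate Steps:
√((887017 - 1*2178943) + m(-1439)) = √((887017 - 1*2178943) - 1184) = √((887017 - 2178943) - 1184) = √(-1291926 - 1184) = √(-1293110) = 7*I*√26390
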